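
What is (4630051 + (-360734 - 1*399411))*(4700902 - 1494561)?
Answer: 12408238273946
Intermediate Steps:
(4630051 + (-360734 - 1*399411))*(4700902 - 1494561) = (4630051 + (-360734 - 399411))*3206341 = (4630051 - 760145)*3206341 = 3869906*3206341 = 12408238273946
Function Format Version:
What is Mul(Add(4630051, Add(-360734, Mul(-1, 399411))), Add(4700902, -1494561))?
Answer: 12408238273946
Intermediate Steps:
Mul(Add(4630051, Add(-360734, Mul(-1, 399411))), Add(4700902, -1494561)) = Mul(Add(4630051, Add(-360734, -399411)), 3206341) = Mul(Add(4630051, -760145), 3206341) = Mul(3869906, 3206341) = 12408238273946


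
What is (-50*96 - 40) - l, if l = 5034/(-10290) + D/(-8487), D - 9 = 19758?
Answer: -23468723734/4851735 ≈ -4837.2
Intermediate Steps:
D = 19767 (D = 9 + 19758 = 19767)
l = -13673666/4851735 (l = 5034/(-10290) + 19767/(-8487) = 5034*(-1/10290) + 19767*(-1/8487) = -839/1715 - 6589/2829 = -13673666/4851735 ≈ -2.8183)
(-50*96 - 40) - l = (-50*96 - 40) - 1*(-13673666/4851735) = (-4800 - 40) + 13673666/4851735 = -4840 + 13673666/4851735 = -23468723734/4851735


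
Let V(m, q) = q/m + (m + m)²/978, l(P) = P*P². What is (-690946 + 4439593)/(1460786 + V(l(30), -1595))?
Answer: 3299559089400/3910183785203 ≈ 0.84384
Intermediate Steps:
l(P) = P³
V(m, q) = 2*m²/489 + q/m (V(m, q) = q/m + (2*m)²*(1/978) = q/m + (4*m²)*(1/978) = q/m + 2*m²/489 = 2*m²/489 + q/m)
(-690946 + 4439593)/(1460786 + V(l(30), -1595)) = (-690946 + 4439593)/(1460786 + (-1595 + 2*(30³)³/489)/(30³)) = 3748647/(1460786 + (-1595 + (2/489)*27000³)/27000) = 3748647/(1460786 + (-1595 + (2/489)*19683000000000)/27000) = 3748647/(1460786 + (-1595 + 13122000000000/163)/27000) = 3748647/(1460786 + (1/27000)*(13121999740015/163)) = 3748647/(1460786 + 2624399948003/880200) = 3748647/(3910183785203/880200) = 3748647*(880200/3910183785203) = 3299559089400/3910183785203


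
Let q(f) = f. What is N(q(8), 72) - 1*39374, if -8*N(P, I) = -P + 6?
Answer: -157495/4 ≈ -39374.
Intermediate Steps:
N(P, I) = -¾ + P/8 (N(P, I) = -(-P + 6)/8 = -(6 - P)/8 = -¾ + P/8)
N(q(8), 72) - 1*39374 = (-¾ + (⅛)*8) - 1*39374 = (-¾ + 1) - 39374 = ¼ - 39374 = -157495/4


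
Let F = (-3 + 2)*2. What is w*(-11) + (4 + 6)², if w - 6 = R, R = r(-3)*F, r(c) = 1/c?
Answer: 80/3 ≈ 26.667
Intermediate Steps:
F = -2 (F = -1*2 = -2)
R = ⅔ (R = -2/(-3) = -⅓*(-2) = ⅔ ≈ 0.66667)
w = 20/3 (w = 6 + ⅔ = 20/3 ≈ 6.6667)
w*(-11) + (4 + 6)² = (20/3)*(-11) + (4 + 6)² = -220/3 + 10² = -220/3 + 100 = 80/3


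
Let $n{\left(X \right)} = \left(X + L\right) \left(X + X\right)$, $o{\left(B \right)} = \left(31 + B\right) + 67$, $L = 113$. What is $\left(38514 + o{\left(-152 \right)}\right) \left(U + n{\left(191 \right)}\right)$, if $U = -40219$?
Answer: $2919460140$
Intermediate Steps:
$o{\left(B \right)} = 98 + B$
$n{\left(X \right)} = 2 X \left(113 + X\right)$ ($n{\left(X \right)} = \left(X + 113\right) \left(X + X\right) = \left(113 + X\right) 2 X = 2 X \left(113 + X\right)$)
$\left(38514 + o{\left(-152 \right)}\right) \left(U + n{\left(191 \right)}\right) = \left(38514 + \left(98 - 152\right)\right) \left(-40219 + 2 \cdot 191 \left(113 + 191\right)\right) = \left(38514 - 54\right) \left(-40219 + 2 \cdot 191 \cdot 304\right) = 38460 \left(-40219 + 116128\right) = 38460 \cdot 75909 = 2919460140$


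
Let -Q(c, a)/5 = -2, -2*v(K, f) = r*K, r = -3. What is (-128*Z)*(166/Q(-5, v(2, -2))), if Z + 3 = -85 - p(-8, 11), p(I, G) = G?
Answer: 1051776/5 ≈ 2.1036e+5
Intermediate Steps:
v(K, f) = 3*K/2 (v(K, f) = -(-3)*K/2 = 3*K/2)
Q(c, a) = 10 (Q(c, a) = -5*(-2) = 10)
Z = -99 (Z = -3 + (-85 - 1*11) = -3 + (-85 - 11) = -3 - 96 = -99)
(-128*Z)*(166/Q(-5, v(2, -2))) = (-128*(-99))*(166/10) = 12672*(166*(⅒)) = 12672*(83/5) = 1051776/5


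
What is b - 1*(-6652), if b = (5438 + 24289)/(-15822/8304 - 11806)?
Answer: 108666779764/16342141 ≈ 6649.5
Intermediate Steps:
b = -41142168/16342141 (b = 29727/(-15822*1/8304 - 11806) = 29727/(-2637/1384 - 11806) = 29727/(-16342141/1384) = 29727*(-1384/16342141) = -41142168/16342141 ≈ -2.5176)
b - 1*(-6652) = -41142168/16342141 - 1*(-6652) = -41142168/16342141 + 6652 = 108666779764/16342141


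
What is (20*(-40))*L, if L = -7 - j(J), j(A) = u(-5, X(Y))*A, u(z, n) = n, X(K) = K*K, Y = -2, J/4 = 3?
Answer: 44000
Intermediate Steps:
J = 12 (J = 4*3 = 12)
X(K) = K²
j(A) = 4*A (j(A) = (-2)²*A = 4*A)
L = -55 (L = -7 - 4*12 = -7 - 1*48 = -7 - 48 = -55)
(20*(-40))*L = (20*(-40))*(-55) = -800*(-55) = 44000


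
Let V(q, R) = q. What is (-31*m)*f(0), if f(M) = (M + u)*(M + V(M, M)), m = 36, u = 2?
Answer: 0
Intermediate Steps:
f(M) = 2*M*(2 + M) (f(M) = (M + 2)*(M + M) = (2 + M)*(2*M) = 2*M*(2 + M))
(-31*m)*f(0) = (-31*36)*(2*0*(2 + 0)) = -2232*0*2 = -1116*0 = 0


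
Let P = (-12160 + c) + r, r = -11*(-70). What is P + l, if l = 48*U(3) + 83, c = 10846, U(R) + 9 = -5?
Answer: -1133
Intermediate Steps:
U(R) = -14 (U(R) = -9 - 5 = -14)
r = 770
l = -589 (l = 48*(-14) + 83 = -672 + 83 = -589)
P = -544 (P = (-12160 + 10846) + 770 = -1314 + 770 = -544)
P + l = -544 - 589 = -1133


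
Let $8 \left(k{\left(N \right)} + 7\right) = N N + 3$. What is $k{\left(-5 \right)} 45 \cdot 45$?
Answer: $- \frac{14175}{2} \approx -7087.5$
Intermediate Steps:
$k{\left(N \right)} = - \frac{53}{8} + \frac{N^{2}}{8}$ ($k{\left(N \right)} = -7 + \frac{N N + 3}{8} = -7 + \frac{N^{2} + 3}{8} = -7 + \frac{3 + N^{2}}{8} = -7 + \left(\frac{3}{8} + \frac{N^{2}}{8}\right) = - \frac{53}{8} + \frac{N^{2}}{8}$)
$k{\left(-5 \right)} 45 \cdot 45 = \left(- \frac{53}{8} + \frac{\left(-5\right)^{2}}{8}\right) 45 \cdot 45 = \left(- \frac{53}{8} + \frac{1}{8} \cdot 25\right) 45 \cdot 45 = \left(- \frac{53}{8} + \frac{25}{8}\right) 45 \cdot 45 = \left(- \frac{7}{2}\right) 45 \cdot 45 = \left(- \frac{315}{2}\right) 45 = - \frac{14175}{2}$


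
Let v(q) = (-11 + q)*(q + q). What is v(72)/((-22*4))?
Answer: -1098/11 ≈ -99.818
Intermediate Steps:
v(q) = 2*q*(-11 + q) (v(q) = (-11 + q)*(2*q) = 2*q*(-11 + q))
v(72)/((-22*4)) = (2*72*(-11 + 72))/((-22*4)) = (2*72*61)/(-88) = 8784*(-1/88) = -1098/11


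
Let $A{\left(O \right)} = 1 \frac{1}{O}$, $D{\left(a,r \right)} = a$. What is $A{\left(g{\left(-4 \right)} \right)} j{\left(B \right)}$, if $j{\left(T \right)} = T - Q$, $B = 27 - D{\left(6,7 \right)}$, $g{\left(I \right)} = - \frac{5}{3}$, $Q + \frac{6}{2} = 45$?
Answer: $\frac{63}{5} \approx 12.6$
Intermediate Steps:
$Q = 42$ ($Q = -3 + 45 = 42$)
$g{\left(I \right)} = - \frac{5}{3}$ ($g{\left(I \right)} = \left(-5\right) \frac{1}{3} = - \frac{5}{3}$)
$B = 21$ ($B = 27 - 6 = 21$)
$j{\left(T \right)} = -42 + T$ ($j{\left(T \right)} = T - 42 = -42 + T$)
$A{\left(O \right)} = \frac{1}{O}$
$A{\left(g{\left(-4 \right)} \right)} j{\left(B \right)} = \frac{-42 + 21}{- \frac{5}{3}} = \left(- \frac{3}{5}\right) \left(-21\right) = \frac{63}{5}$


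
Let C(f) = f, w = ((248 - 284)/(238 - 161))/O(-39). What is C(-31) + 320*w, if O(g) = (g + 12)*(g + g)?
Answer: -279919/9009 ≈ -31.071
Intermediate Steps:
O(g) = 2*g*(12 + g) (O(g) = (12 + g)*(2*g) = 2*g*(12 + g))
w = -2/9009 (w = ((248 - 284)/(238 - 161))/((2*(-39)*(12 - 39))) = (-36/77)/((2*(-39)*(-27))) = -36*1/77/2106 = -36/77*1/2106 = -2/9009 ≈ -0.00022200)
C(-31) + 320*w = -31 + 320*(-2/9009) = -31 - 640/9009 = -279919/9009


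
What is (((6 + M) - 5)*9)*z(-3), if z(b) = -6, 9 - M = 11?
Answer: 54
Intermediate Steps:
M = -2 (M = 9 - 1*11 = 9 - 11 = -2)
(((6 + M) - 5)*9)*z(-3) = (((6 - 2) - 5)*9)*(-6) = ((4 - 5)*9)*(-6) = -1*9*(-6) = -9*(-6) = 54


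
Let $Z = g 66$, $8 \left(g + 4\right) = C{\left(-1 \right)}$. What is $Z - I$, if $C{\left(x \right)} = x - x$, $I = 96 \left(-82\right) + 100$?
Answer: $7508$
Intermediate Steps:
$I = -7772$ ($I = -7872 + 100 = -7772$)
$C{\left(x \right)} = 0$
$g = -4$ ($g = -4 + \frac{1}{8} \cdot 0 = -4 + 0 = -4$)
$Z = -264$ ($Z = \left(-4\right) 66 = -264$)
$Z - I = -264 - -7772 = -264 + 7772 = 7508$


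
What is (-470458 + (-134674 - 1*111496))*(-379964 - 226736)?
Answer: 434778207600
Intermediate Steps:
(-470458 + (-134674 - 1*111496))*(-379964 - 226736) = (-470458 + (-134674 - 111496))*(-606700) = (-470458 - 246170)*(-606700) = -716628*(-606700) = 434778207600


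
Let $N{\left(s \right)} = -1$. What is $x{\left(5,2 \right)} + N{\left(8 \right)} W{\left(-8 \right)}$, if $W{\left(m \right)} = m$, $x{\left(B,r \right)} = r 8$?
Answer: $24$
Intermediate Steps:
$x{\left(B,r \right)} = 8 r$
$x{\left(5,2 \right)} + N{\left(8 \right)} W{\left(-8 \right)} = 8 \cdot 2 - -8 = 16 + 8 = 24$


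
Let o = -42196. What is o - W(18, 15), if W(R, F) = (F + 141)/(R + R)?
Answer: -126601/3 ≈ -42200.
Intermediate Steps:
W(R, F) = (141 + F)/(2*R) (W(R, F) = (141 + F)/((2*R)) = (141 + F)*(1/(2*R)) = (141 + F)/(2*R))
o - W(18, 15) = -42196 - (141 + 15)/(2*18) = -42196 - 156/(2*18) = -42196 - 1*13/3 = -42196 - 13/3 = -126601/3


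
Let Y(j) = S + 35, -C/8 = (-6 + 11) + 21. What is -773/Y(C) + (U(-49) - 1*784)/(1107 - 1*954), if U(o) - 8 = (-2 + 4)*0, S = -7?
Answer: -139997/4284 ≈ -32.679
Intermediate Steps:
C = -208 (C = -8*((-6 + 11) + 21) = -8*(5 + 21) = -8*26 = -208)
Y(j) = 28 (Y(j) = -7 + 35 = 28)
U(o) = 8 (U(o) = 8 + (-2 + 4)*0 = 8 + 2*0 = 8 + 0 = 8)
-773/Y(C) + (U(-49) - 1*784)/(1107 - 1*954) = -773/28 + (8 - 1*784)/(1107 - 1*954) = -773*1/28 + (8 - 784)/(1107 - 954) = -773/28 - 776/153 = -139997/4284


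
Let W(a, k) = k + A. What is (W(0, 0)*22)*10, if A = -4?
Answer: -880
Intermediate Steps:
W(a, k) = -4 + k (W(a, k) = k - 4 = -4 + k)
(W(0, 0)*22)*10 = ((-4 + 0)*22)*10 = -4*22*10 = -88*10 = -880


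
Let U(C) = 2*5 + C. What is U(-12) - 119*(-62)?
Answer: 7376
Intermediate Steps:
U(C) = 10 + C
U(-12) - 119*(-62) = (10 - 12) - 119*(-62) = -2 + 7378 = 7376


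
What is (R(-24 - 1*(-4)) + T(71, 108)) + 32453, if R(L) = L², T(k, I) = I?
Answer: 32961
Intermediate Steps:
(R(-24 - 1*(-4)) + T(71, 108)) + 32453 = ((-24 - 1*(-4))² + 108) + 32453 = ((-24 + 4)² + 108) + 32453 = ((-20)² + 108) + 32453 = (400 + 108) + 32453 = 508 + 32453 = 32961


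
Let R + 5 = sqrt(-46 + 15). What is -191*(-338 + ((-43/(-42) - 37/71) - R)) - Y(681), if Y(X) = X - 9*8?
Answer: 187561799/2982 + 191*I*sqrt(31) ≈ 62898.0 + 1063.4*I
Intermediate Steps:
Y(X) = -72 + X (Y(X) = X - 72 = -72 + X)
R = -5 + I*sqrt(31) (R = -5 + sqrt(-46 + 15) = -5 + sqrt(-31) = -5 + I*sqrt(31) ≈ -5.0 + 5.5678*I)
-191*(-338 + ((-43/(-42) - 37/71) - R)) - Y(681) = -191*(-338 + ((-43/(-42) - 37/71) - (-5 + I*sqrt(31)))) - (-72 + 681) = -191*(-338 + ((-43*(-1/42) - 37*1/71) + (5 - I*sqrt(31)))) - 1*609 = -191*(-338 + ((43/42 - 37/71) + (5 - I*sqrt(31)))) - 609 = -191*(-338 + (1499/2982 + (5 - I*sqrt(31)))) - 609 = -191*(-338 + (16409/2982 - I*sqrt(31))) - 609 = -191*(-991507/2982 - I*sqrt(31)) - 609 = (189377837/2982 + 191*I*sqrt(31)) - 609 = 187561799/2982 + 191*I*sqrt(31)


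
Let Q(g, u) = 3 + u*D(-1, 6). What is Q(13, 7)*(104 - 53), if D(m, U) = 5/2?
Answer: 2091/2 ≈ 1045.5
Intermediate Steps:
D(m, U) = 5/2 (D(m, U) = 5*(½) = 5/2)
Q(g, u) = 3 + 5*u/2 (Q(g, u) = 3 + u*(5/2) = 3 + 5*u/2)
Q(13, 7)*(104 - 53) = (3 + (5/2)*7)*(104 - 53) = (3 + 35/2)*51 = (41/2)*51 = 2091/2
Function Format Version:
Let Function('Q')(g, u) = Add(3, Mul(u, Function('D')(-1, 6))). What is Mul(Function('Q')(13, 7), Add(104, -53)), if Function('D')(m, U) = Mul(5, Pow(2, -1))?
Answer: Rational(2091, 2) ≈ 1045.5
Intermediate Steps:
Function('D')(m, U) = Rational(5, 2) (Function('D')(m, U) = Mul(5, Rational(1, 2)) = Rational(5, 2))
Function('Q')(g, u) = Add(3, Mul(Rational(5, 2), u)) (Function('Q')(g, u) = Add(3, Mul(u, Rational(5, 2))) = Add(3, Mul(Rational(5, 2), u)))
Mul(Function('Q')(13, 7), Add(104, -53)) = Mul(Add(3, Mul(Rational(5, 2), 7)), Add(104, -53)) = Mul(Add(3, Rational(35, 2)), 51) = Mul(Rational(41, 2), 51) = Rational(2091, 2)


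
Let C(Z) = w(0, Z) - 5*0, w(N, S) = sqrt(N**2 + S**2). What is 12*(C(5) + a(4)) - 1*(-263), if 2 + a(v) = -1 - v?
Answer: 239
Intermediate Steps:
a(v) = -3 - v (a(v) = -2 + (-1 - v) = -3 - v)
C(Z) = sqrt(Z**2) (C(Z) = sqrt(0**2 + Z**2) - 5*0 = sqrt(0 + Z**2) + 0 = sqrt(Z**2) + 0 = sqrt(Z**2))
12*(C(5) + a(4)) - 1*(-263) = 12*(sqrt(5**2) + (-3 - 1*4)) - 1*(-263) = 12*(sqrt(25) + (-3 - 4)) + 263 = 12*(5 - 7) + 263 = 12*(-2) + 263 = -24 + 263 = 239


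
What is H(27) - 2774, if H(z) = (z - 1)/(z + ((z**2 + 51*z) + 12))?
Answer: -457708/165 ≈ -2774.0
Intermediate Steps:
H(z) = (-1 + z)/(12 + z**2 + 52*z) (H(z) = (-1 + z)/(z + (12 + z**2 + 51*z)) = (-1 + z)/(12 + z**2 + 52*z))
H(27) - 2774 = (-1 + 27)/(12 + 27**2 + 52*27) - 2774 = 26/(12 + 729 + 1404) - 2774 = 26/2145 - 2774 = (1/2145)*26 - 2774 = 2/165 - 2774 = -457708/165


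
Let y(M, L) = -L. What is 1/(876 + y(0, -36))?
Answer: 1/912 ≈ 0.0010965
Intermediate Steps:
1/(876 + y(0, -36)) = 1/(876 - 1*(-36)) = 1/(876 + 36) = 1/912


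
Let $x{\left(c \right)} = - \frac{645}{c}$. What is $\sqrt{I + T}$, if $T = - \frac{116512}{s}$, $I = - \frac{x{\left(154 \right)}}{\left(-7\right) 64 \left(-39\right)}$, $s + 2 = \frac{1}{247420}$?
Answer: $\frac{5 \sqrt{146365086514366060698786}}{7925341424} \approx 241.36$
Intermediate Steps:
$s = - \frac{494839}{247420}$ ($s = -2 + \frac{1}{247420} = - \frac{494839}{247420} \approx -2.0$)
$I = \frac{215}{896896}$ ($I = - \frac{\left(-645\right) \frac{1}{154}}{\left(-7\right) 64 \left(-39\right)} = - \frac{\left(-645\right) \frac{1}{154}}{\left(-448\right) \left(-39\right)} = - \frac{-645}{154 \cdot 17472} = \left(-1\right) \left(- \frac{215}{896896}\right) = \frac{215}{896896} \approx 0.00023972$)
$T = \frac{28827399040}{494839}$ ($T = - \frac{116512}{- \frac{494839}{247420}} = \left(-116512\right) \left(- \frac{247420}{494839}\right) = \frac{28827399040}{494839} \approx 58256.0$)
$\sqrt{I + T} = \sqrt{\frac{215}{896896} + \frac{28827399040}{494839}} = \sqrt{\frac{25855178995770225}{443819119744}} = \frac{5 \sqrt{146365086514366060698786}}{7925341424}$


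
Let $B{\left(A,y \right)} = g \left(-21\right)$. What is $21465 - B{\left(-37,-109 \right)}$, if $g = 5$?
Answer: $21570$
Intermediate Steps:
$B{\left(A,y \right)} = -105$ ($B{\left(A,y \right)} = 5 \left(-21\right) = -105$)
$21465 - B{\left(-37,-109 \right)} = 21465 - -105 = 21465 + 105 = 21570$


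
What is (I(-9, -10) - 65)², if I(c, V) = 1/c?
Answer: 343396/81 ≈ 4239.5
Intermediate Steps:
(I(-9, -10) - 65)² = (1/(-9) - 65)² = (-⅑ - 65)² = (-586/9)² = 343396/81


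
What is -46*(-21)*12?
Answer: 11592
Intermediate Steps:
-46*(-21)*12 = 966*12 = 11592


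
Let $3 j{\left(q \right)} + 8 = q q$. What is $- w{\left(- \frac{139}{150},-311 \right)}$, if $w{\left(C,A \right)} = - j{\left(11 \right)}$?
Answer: $\frac{113}{3} \approx 37.667$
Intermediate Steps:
$j{\left(q \right)} = - \frac{8}{3} + \frac{q^{2}}{3}$ ($j{\left(q \right)} = - \frac{8}{3} + \frac{q q}{3} = - \frac{8}{3} + \frac{q^{2}}{3}$)
$w{\left(C,A \right)} = - \frac{113}{3}$ ($w{\left(C,A \right)} = - (- \frac{8}{3} + \frac{11^{2}}{3}) = - (- \frac{8}{3} + \frac{1}{3} \cdot 121) = - (- \frac{8}{3} + \frac{121}{3}) = \left(-1\right) \frac{113}{3} = - \frac{113}{3}$)
$- w{\left(- \frac{139}{150},-311 \right)} = \left(-1\right) \left(- \frac{113}{3}\right) = \frac{113}{3}$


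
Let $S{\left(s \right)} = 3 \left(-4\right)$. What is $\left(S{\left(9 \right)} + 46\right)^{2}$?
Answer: $1156$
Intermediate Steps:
$S{\left(s \right)} = -12$
$\left(S{\left(9 \right)} + 46\right)^{2} = \left(-12 + 46\right)^{2} = 34^{2} = 1156$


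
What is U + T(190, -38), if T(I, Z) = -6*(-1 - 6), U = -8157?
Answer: -8115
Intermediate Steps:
T(I, Z) = 42 (T(I, Z) = -6*(-7) = 42)
U + T(190, -38) = -8157 + 42 = -8115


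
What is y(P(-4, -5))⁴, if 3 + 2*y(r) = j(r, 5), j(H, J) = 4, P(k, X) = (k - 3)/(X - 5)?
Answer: 1/16 ≈ 0.062500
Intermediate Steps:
P(k, X) = (-3 + k)/(-5 + X)
y(r) = ½ (y(r) = -3/2 + (½)*4 = -3/2 + 2 = ½)
y(P(-4, -5))⁴ = (½)⁴ = 1/16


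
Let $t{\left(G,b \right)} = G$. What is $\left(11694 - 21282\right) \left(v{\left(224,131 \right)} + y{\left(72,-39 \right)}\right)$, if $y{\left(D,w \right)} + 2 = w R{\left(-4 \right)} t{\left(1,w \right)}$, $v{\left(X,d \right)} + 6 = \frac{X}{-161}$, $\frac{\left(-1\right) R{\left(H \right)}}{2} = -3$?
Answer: $\frac{53673624}{23} \approx 2.3336 \cdot 10^{6}$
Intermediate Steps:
$R{\left(H \right)} = 6$ ($R{\left(H \right)} = \left(-2\right) \left(-3\right) = 6$)
$v{\left(X,d \right)} = -6 - \frac{X}{161}$ ($v{\left(X,d \right)} = -6 + \frac{X}{-161} = -6 + X \left(- \frac{1}{161}\right) = -6 - \frac{X}{161}$)
$y{\left(D,w \right)} = -2 + 6 w$ ($y{\left(D,w \right)} = -2 + w 6 \cdot 1 = -2 + 6 w 1 = -2 + 6 w$)
$\left(11694 - 21282\right) \left(v{\left(224,131 \right)} + y{\left(72,-39 \right)}\right) = \left(11694 - 21282\right) \left(\left(-6 - \frac{32}{23}\right) + \left(-2 + 6 \left(-39\right)\right)\right) = - 9588 \left(\left(-6 - \frac{32}{23}\right) - 236\right) = - 9588 \left(- \frac{170}{23} - 236\right) = \left(-9588\right) \left(- \frac{5598}{23}\right) = \frac{53673624}{23}$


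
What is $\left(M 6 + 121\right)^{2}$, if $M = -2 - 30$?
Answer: $5041$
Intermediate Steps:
$M = -32$ ($M = -2 - 30 = -32$)
$\left(M 6 + 121\right)^{2} = \left(\left(-32\right) 6 + 121\right)^{2} = \left(-192 + 121\right)^{2} = \left(-71\right)^{2} = 5041$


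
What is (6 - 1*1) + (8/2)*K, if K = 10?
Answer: 45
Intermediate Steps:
(6 - 1*1) + (8/2)*K = (6 - 1*1) + (8/2)*10 = (6 - 1) + (8*(½))*10 = 5 + 4*10 = 5 + 40 = 45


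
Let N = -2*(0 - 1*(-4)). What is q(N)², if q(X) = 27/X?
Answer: 729/64 ≈ 11.391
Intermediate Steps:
N = -8 (N = -2*(0 + 4) = -2*4 = -8)
q(N)² = (27/(-8))² = (27*(-⅛))² = (-27/8)² = 729/64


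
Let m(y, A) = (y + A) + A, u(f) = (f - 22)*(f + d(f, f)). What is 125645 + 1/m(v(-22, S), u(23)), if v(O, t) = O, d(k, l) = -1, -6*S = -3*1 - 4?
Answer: 2764191/22 ≈ 1.2565e+5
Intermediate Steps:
S = 7/6 (S = -(-3*1 - 4)/6 = -(-3 - 4)/6 = -1/6*(-7) = 7/6 ≈ 1.1667)
u(f) = (-1 + f)*(-22 + f) (u(f) = (f - 22)*(f - 1) = (-22 + f)*(-1 + f) = (-1 + f)*(-22 + f))
m(y, A) = y + 2*A (m(y, A) = (A + y) + A = y + 2*A)
125645 + 1/m(v(-22, S), u(23)) = 125645 + 1/(-22 + 2*(22 + 23**2 - 23*23)) = 125645 + 1/(-22 + 2*(22 + 529 - 529)) = 125645 + 1/(-22 + 2*22) = 125645 + 1/(-22 + 44) = 125645 + 1/22 = 2764191/22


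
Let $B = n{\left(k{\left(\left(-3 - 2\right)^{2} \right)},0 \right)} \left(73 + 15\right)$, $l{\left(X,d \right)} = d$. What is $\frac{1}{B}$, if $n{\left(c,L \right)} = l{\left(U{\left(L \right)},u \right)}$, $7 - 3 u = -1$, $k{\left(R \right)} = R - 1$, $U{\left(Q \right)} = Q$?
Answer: $\frac{3}{704} \approx 0.0042614$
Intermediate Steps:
$k{\left(R \right)} = -1 + R$
$u = \frac{8}{3}$ ($u = \frac{7}{3} - - \frac{1}{3} = \frac{7}{3} + \frac{1}{3} = \frac{8}{3} \approx 2.6667$)
$n{\left(c,L \right)} = \frac{8}{3}$
$B = \frac{704}{3}$ ($B = \frac{8 \left(73 + 15\right)}{3} = \frac{8}{3} \cdot 88 = \frac{704}{3} \approx 234.67$)
$\frac{1}{B} = \frac{1}{\frac{704}{3}} = \frac{3}{704}$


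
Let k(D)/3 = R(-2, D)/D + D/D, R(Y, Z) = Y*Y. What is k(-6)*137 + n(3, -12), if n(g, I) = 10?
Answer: 147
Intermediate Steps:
R(Y, Z) = Y²
k(D) = 3 + 12/D (k(D) = 3*((-2)²/D + D/D) = 3*(4/D + 1) = 3*(1 + 4/D) = 3 + 12/D)
k(-6)*137 + n(3, -12) = (3 + 12/(-6))*137 + 10 = (3 + 12*(-⅙))*137 + 10 = (3 - 2)*137 + 10 = 1*137 + 10 = 137 + 10 = 147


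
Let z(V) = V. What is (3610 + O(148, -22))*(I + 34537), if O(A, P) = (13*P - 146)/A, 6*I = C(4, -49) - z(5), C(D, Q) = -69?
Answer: 13823193188/111 ≈ 1.2453e+8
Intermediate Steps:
I = -37/3 (I = (-69 - 1*5)/6 = (-69 - 5)/6 = (⅙)*(-74) = -37/3 ≈ -12.333)
O(A, P) = (-146 + 13*P)/A
(3610 + O(148, -22))*(I + 34537) = (3610 + (-146 + 13*(-22))/148)*(-37/3 + 34537) = (3610 + (-146 - 286)/148)*(103574/3) = (3610 + (1/148)*(-432))*(103574/3) = (3610 - 108/37)*(103574/3) = (133462/37)*(103574/3) = 13823193188/111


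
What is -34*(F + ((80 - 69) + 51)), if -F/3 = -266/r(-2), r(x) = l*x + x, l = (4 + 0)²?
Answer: -1310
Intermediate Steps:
l = 16 (l = 4² = 16)
r(x) = 17*x (r(x) = 16*x + x = 17*x)
F = -399/17 (F = -(-798)/(17*(-2)) = -(-798)/(-34) = -(-798)*(-1)/34 = -3*133/17 = -399/17 ≈ -23.471)
-34*(F + ((80 - 69) + 51)) = -34*(-399/17 + ((80 - 69) + 51)) = -34*(-399/17 + (11 + 51)) = -34*(-399/17 + 62) = -34*655/17 = -1310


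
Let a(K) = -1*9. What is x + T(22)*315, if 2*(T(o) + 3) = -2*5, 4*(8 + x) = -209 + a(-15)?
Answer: -5165/2 ≈ -2582.5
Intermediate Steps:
a(K) = -9
x = -125/2 (x = -8 + (-209 - 9)/4 = -8 + (¼)*(-218) = -8 - 109/2 = -125/2 ≈ -62.500)
T(o) = -8 (T(o) = -3 + (-2*5)/2 = -3 + (½)*(-10) = -3 - 5 = -8)
x + T(22)*315 = -125/2 - 8*315 = -125/2 - 2520 = -5165/2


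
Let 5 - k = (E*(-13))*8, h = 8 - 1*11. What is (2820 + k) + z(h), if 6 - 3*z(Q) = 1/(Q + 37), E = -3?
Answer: 256529/102 ≈ 2515.0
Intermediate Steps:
h = -3 (h = 8 - 11 = -3)
z(Q) = 2 - 1/(3*(37 + Q)) (z(Q) = 2 - 1/(3*(Q + 37)) = 2 - 1/(3*(37 + Q)))
k = -307 (k = 5 - (-3*(-13))*8 = 5 - 39*8 = 5 - 1*312 = 5 - 312 = -307)
(2820 + k) + z(h) = (2820 - 307) + (221 + 6*(-3))/(3*(37 - 3)) = 2513 + (⅓)*(221 - 18)/34 = 2513 + (⅓)*(1/34)*203 = 2513 + 203/102 = 256529/102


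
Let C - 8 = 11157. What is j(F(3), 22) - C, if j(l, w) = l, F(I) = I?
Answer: -11162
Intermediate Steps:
C = 11165 (C = 8 + 11157 = 11165)
j(F(3), 22) - C = 3 - 1*11165 = 3 - 11165 = -11162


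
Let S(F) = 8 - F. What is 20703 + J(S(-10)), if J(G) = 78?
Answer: 20781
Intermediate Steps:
20703 + J(S(-10)) = 20703 + 78 = 20781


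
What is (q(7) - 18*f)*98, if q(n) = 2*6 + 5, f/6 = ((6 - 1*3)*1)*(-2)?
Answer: 65170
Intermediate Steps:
f = -36 (f = 6*(((6 - 1*3)*1)*(-2)) = 6*(((6 - 3)*1)*(-2)) = 6*((3*1)*(-2)) = 6*(3*(-2)) = 6*(-6) = -36)
q(n) = 17 (q(n) = 12 + 5 = 17)
(q(7) - 18*f)*98 = (17 - 18*(-36))*98 = (17 + 648)*98 = 665*98 = 65170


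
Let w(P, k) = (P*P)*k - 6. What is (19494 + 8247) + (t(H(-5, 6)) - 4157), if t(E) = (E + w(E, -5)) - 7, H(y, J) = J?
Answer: 23397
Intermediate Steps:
w(P, k) = -6 + k*P² (w(P, k) = P²*k - 6 = k*P² - 6 = -6 + k*P²)
t(E) = -13 + E - 5*E² (t(E) = (E + (-6 - 5*E²)) - 7 = (-6 + E - 5*E²) - 7 = -13 + E - 5*E²)
(19494 + 8247) + (t(H(-5, 6)) - 4157) = (19494 + 8247) + ((-13 + 6 - 5*6²) - 4157) = 27741 + ((-13 + 6 - 5*36) - 4157) = 27741 + ((-13 + 6 - 180) - 4157) = 27741 + (-187 - 4157) = 27741 - 4344 = 23397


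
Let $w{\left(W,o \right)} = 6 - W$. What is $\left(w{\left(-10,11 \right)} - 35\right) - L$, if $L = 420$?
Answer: $-439$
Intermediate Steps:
$\left(w{\left(-10,11 \right)} - 35\right) - L = \left(\left(6 - -10\right) - 35\right) - 420 = \left(\left(6 + 10\right) - 35\right) - 420 = \left(16 - 35\right) - 420 = -19 - 420 = -439$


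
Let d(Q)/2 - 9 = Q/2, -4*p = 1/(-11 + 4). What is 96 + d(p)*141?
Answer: 73893/28 ≈ 2639.0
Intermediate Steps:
p = 1/28 (p = -1/(4*(-11 + 4)) = -¼/(-7) = -¼*(-⅐) = 1/28 ≈ 0.035714)
d(Q) = 18 + Q (d(Q) = 18 + 2*(Q/2) = 18 + Q)
96 + d(p)*141 = 96 + (18 + 1/28)*141 = 96 + (505/28)*141 = 96 + 71205/28 = 73893/28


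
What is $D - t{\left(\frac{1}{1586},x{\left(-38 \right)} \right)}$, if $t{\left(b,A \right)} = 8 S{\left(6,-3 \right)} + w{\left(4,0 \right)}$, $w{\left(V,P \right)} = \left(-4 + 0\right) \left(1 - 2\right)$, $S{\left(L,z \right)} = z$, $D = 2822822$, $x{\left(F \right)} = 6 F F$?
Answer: $2822842$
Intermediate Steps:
$x{\left(F \right)} = 6 F^{2}$
$w{\left(V,P \right)} = 4$ ($w{\left(V,P \right)} = \left(-4\right) \left(-1\right) = 4$)
$t{\left(b,A \right)} = -20$ ($t{\left(b,A \right)} = 8 \left(-3\right) + 4 = -24 + 4 = -20$)
$D - t{\left(\frac{1}{1586},x{\left(-38 \right)} \right)} = 2822822 - -20 = 2822822 + 20 = 2822842$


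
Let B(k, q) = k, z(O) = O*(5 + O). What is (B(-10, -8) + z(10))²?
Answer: 19600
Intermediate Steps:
(B(-10, -8) + z(10))² = (-10 + 10*(5 + 10))² = (-10 + 10*15)² = (-10 + 150)² = 140² = 19600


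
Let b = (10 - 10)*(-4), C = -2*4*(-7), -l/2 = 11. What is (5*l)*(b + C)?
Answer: -6160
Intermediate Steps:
l = -22 (l = -2*11 = -22)
C = 56 (C = -8*(-7) = 56)
b = 0 (b = 0*(-4) = 0)
(5*l)*(b + C) = (5*(-22))*(0 + 56) = -110*56 = -6160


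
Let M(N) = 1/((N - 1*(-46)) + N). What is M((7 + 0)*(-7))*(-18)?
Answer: 9/26 ≈ 0.34615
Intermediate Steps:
M(N) = 1/(46 + 2*N) (M(N) = 1/((N + 46) + N) = 1/((46 + N) + N) = 1/(46 + 2*N))
M((7 + 0)*(-7))*(-18) = (1/(2*(23 + (7 + 0)*(-7))))*(-18) = (1/(2*(23 + 7*(-7))))*(-18) = (1/(2*(23 - 49)))*(-18) = ((1/2)/(-26))*(-18) = ((1/2)*(-1/26))*(-18) = -1/52*(-18) = 9/26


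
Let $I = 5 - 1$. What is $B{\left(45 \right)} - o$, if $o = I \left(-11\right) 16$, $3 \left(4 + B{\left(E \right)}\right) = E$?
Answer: $715$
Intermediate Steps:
$I = 4$
$B{\left(E \right)} = -4 + \frac{E}{3}$
$o = -704$ ($o = 4 \left(-11\right) 16 = \left(-44\right) 16 = -704$)
$B{\left(45 \right)} - o = \left(-4 + \frac{1}{3} \cdot 45\right) - -704 = \left(-4 + 15\right) + 704 = 11 + 704 = 715$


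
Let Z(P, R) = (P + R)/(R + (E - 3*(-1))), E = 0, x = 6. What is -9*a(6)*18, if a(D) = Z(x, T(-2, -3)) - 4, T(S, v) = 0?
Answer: 324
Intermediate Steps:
Z(P, R) = (P + R)/(3 + R) (Z(P, R) = (P + R)/(R + (0 - 3*(-1))) = (P + R)/(R + (0 + 3)) = (P + R)/(R + 3) = (P + R)/(3 + R))
a(D) = -2 (a(D) = (6 + 0)/(3 + 0) - 4 = 6/3 - 4 = (⅓)*6 - 4 = 2 - 4 = -2)
-9*a(6)*18 = -9*(-2)*18 = 18*18 = 324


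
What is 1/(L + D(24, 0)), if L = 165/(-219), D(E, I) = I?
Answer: -73/55 ≈ -1.3273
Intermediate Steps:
L = -55/73 (L = 165*(-1/219) = -55/73 ≈ -0.75342)
1/(L + D(24, 0)) = 1/(-55/73 + 0) = 1/(-55/73) = -73/55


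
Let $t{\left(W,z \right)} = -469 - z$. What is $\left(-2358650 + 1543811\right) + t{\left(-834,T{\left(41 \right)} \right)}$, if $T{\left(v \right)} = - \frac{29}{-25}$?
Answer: $- \frac{20382729}{25} \approx -8.1531 \cdot 10^{5}$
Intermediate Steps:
$T{\left(v \right)} = \frac{29}{25}$ ($T{\left(v \right)} = \left(-29\right) \left(- \frac{1}{25}\right) = \frac{29}{25}$)
$\left(-2358650 + 1543811\right) + t{\left(-834,T{\left(41 \right)} \right)} = \left(-2358650 + 1543811\right) - \frac{11754}{25} = -814839 - \frac{11754}{25} = - \frac{20382729}{25}$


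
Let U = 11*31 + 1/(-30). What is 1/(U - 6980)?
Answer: -30/199171 ≈ -0.00015062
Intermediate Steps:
U = 10229/30 (U = 341 - 1/30 = 10229/30 ≈ 340.97)
1/(U - 6980) = 1/(10229/30 - 6980) = 1/(-199171/30) = -30/199171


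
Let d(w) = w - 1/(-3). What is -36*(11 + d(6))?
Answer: -624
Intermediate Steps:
d(w) = ⅓ + w (d(w) = w - 1*(-⅓) = w + ⅓ = ⅓ + w)
-36*(11 + d(6)) = -36*(11 + (⅓ + 6)) = -36*(11 + 19/3) = -36*52/3 = -624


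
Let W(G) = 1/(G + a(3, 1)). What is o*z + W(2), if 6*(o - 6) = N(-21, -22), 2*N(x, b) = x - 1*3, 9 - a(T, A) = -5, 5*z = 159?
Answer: 10181/80 ≈ 127.26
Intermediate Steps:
z = 159/5 (z = (1/5)*159 = 159/5 ≈ 31.800)
a(T, A) = 14 (a(T, A) = 9 - 1*(-5) = 9 + 5 = 14)
N(x, b) = -3/2 + x/2 (N(x, b) = (x - 1*3)/2 = (x - 3)/2 = (-3 + x)/2 = -3/2 + x/2)
o = 4 (o = 6 + (-3/2 + (1/2)*(-21))/6 = 6 + (-3/2 - 21/2)/6 = 6 + (1/6)*(-12) = 6 - 2 = 4)
W(G) = 1/(14 + G) (W(G) = 1/(G + 14) = 1/(14 + G))
o*z + W(2) = 4*(159/5) + 1/(14 + 2) = 636/5 + 1/16 = 10181/80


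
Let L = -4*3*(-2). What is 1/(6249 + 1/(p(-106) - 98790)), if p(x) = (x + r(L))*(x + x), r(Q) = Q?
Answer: 81406/508706093 ≈ 0.00016003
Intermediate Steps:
L = 24 (L = -12*(-2) = 24)
p(x) = 2*x*(24 + x) (p(x) = (x + 24)*(x + x) = (24 + x)*(2*x) = 2*x*(24 + x))
1/(6249 + 1/(p(-106) - 98790)) = 1/(6249 + 1/(2*(-106)*(24 - 106) - 98790)) = 1/(6249 + 1/(2*(-106)*(-82) - 98790)) = 1/(6249 + 1/(17384 - 98790)) = 1/(6249 + 1/(-81406)) = 1/(6249 - 1/81406) = 1/(508706093/81406) = 81406/508706093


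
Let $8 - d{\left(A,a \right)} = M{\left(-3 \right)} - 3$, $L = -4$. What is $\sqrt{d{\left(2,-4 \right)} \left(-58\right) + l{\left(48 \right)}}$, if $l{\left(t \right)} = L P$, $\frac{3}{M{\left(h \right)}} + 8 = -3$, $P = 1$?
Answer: $\frac{6 i \sqrt{2211}}{11} \approx 25.648 i$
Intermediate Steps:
$M{\left(h \right)} = - \frac{3}{11}$ ($M{\left(h \right)} = \frac{3}{-8 - 3} = \frac{3}{-11} = 3 \left(- \frac{1}{11}\right) = - \frac{3}{11}$)
$l{\left(t \right)} = -4$ ($l{\left(t \right)} = \left(-4\right) 1 = -4$)
$d{\left(A,a \right)} = \frac{124}{11}$ ($d{\left(A,a \right)} = 8 - \left(- \frac{3}{11} - 3\right) = 8 - - \frac{36}{11} = 8 + \frac{36}{11} = \frac{124}{11}$)
$\sqrt{d{\left(2,-4 \right)} \left(-58\right) + l{\left(48 \right)}} = \sqrt{\frac{124}{11} \left(-58\right) - 4} = \sqrt{- \frac{7192}{11} - 4} = \sqrt{- \frac{7236}{11}} = \frac{6 i \sqrt{2211}}{11}$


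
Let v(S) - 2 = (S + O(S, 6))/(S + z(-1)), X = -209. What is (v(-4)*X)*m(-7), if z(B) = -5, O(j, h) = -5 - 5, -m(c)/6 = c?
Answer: -93632/3 ≈ -31211.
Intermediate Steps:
m(c) = -6*c
O(j, h) = -10
v(S) = 2 + (-10 + S)/(-5 + S) (v(S) = 2 + (S - 10)/(S - 5) = 2 + (-10 + S)/(-5 + S))
(v(-4)*X)*m(-7) = (((-20 + 3*(-4))/(-5 - 4))*(-209))*(-6*(-7)) = (((-20 - 12)/(-9))*(-209))*42 = (-1/9*(-32)*(-209))*42 = ((32/9)*(-209))*42 = -6688/9*42 = -93632/3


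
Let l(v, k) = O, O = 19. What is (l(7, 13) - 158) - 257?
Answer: -396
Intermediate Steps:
l(v, k) = 19
(l(7, 13) - 158) - 257 = (19 - 158) - 257 = -139 - 257 = -396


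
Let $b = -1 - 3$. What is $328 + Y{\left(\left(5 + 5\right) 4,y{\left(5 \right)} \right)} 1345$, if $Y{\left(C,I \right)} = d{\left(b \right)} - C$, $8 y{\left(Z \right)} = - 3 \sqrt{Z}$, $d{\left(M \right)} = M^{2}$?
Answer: $-31952$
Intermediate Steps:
$b = -4$ ($b = -1 - 3 = -4$)
$y{\left(Z \right)} = - \frac{3 \sqrt{Z}}{8}$ ($y{\left(Z \right)} = \frac{\left(-3\right) \sqrt{Z}}{8} = - \frac{3 \sqrt{Z}}{8}$)
$Y{\left(C,I \right)} = 16 - C$ ($Y{\left(C,I \right)} = \left(-4\right)^{2} - C = 16 - C$)
$328 + Y{\left(\left(5 + 5\right) 4,y{\left(5 \right)} \right)} 1345 = 328 + \left(16 - \left(5 + 5\right) 4\right) 1345 = 328 + \left(16 - 10 \cdot 4\right) 1345 = 328 + \left(16 - 40\right) 1345 = 328 - 32280 = -31952$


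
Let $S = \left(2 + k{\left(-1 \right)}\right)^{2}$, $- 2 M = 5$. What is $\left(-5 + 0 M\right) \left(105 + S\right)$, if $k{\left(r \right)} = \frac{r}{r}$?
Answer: $-570$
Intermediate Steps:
$M = - \frac{5}{2}$ ($M = \left(- \frac{1}{2}\right) 5 = - \frac{5}{2} \approx -2.5$)
$k{\left(r \right)} = 1$
$S = 9$ ($S = \left(2 + 1\right)^{2} = 3^{2} = 9$)
$\left(-5 + 0 M\right) \left(105 + S\right) = \left(-5 + 0 \left(- \frac{5}{2}\right)\right) \left(105 + 9\right) = \left(-5 + 0\right) 114 = \left(-5\right) 114 = -570$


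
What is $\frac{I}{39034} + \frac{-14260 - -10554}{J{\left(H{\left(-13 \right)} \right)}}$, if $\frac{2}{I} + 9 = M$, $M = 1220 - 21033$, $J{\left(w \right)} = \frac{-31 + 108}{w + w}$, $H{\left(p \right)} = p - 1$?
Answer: $\frac{521354654415}{386865974} \approx 1347.6$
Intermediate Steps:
$H{\left(p \right)} = -1 + p$
$J{\left(w \right)} = \frac{77}{2 w}$
$M = -19813$
$I = - \frac{1}{9911}$ ($I = \frac{2}{-9 - 19813} = \frac{2}{-19822} = 2 \left(- \frac{1}{19822}\right) = - \frac{1}{9911} \approx -0.0001009$)
$\frac{I}{39034} + \frac{-14260 - -10554}{J{\left(H{\left(-13 \right)} \right)}} = - \frac{1}{9911 \cdot 39034} + \frac{-14260 - -10554}{\frac{77}{2} \frac{1}{-1 - 13}} = \left(- \frac{1}{9911}\right) \frac{1}{39034} + \frac{-14260 + 10554}{\frac{77}{2} \frac{1}{-14}} = - \frac{1}{386865974} - \frac{3706}{\frac{77}{2} \left(- \frac{1}{14}\right)} = - \frac{1}{386865974} - \frac{3706}{- \frac{11}{4}} = - \frac{1}{386865974} - - \frac{14824}{11} = - \frac{1}{386865974} + \frac{14824}{11} = \frac{521354654415}{386865974}$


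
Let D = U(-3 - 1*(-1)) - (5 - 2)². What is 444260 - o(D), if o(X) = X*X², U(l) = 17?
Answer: 443748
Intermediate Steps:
D = 8 (D = 17 - (5 - 2)² = 17 - 1*3² = 17 - 1*9 = 17 - 9 = 8)
o(X) = X³
444260 - o(D) = 444260 - 1*8³ = 444260 - 1*512 = 444260 - 512 = 443748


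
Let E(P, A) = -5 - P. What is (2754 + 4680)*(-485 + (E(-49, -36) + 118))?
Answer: -2401182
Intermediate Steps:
(2754 + 4680)*(-485 + (E(-49, -36) + 118)) = (2754 + 4680)*(-485 + ((-5 - 1*(-49)) + 118)) = 7434*(-485 + ((-5 + 49) + 118)) = 7434*(-485 + (44 + 118)) = 7434*(-485 + 162) = 7434*(-323) = -2401182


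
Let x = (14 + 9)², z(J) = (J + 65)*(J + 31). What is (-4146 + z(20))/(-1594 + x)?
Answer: -63/355 ≈ -0.17746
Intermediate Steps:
z(J) = (31 + J)*(65 + J) (z(J) = (65 + J)*(31 + J) = (31 + J)*(65 + J))
x = 529 (x = 23² = 529)
(-4146 + z(20))/(-1594 + x) = (-4146 + (2015 + 20² + 96*20))/(-1594 + 529) = (-4146 + (2015 + 400 + 1920))/(-1065) = (-4146 + 4335)*(-1/1065) = 189*(-1/1065) = -63/355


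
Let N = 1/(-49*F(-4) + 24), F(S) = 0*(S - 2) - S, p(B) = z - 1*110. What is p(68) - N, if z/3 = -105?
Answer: -73099/172 ≈ -424.99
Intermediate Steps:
z = -315 (z = 3*(-105) = -315)
p(B) = -425 (p(B) = -315 - 1*110 = -315 - 110 = -425)
F(S) = -S (F(S) = 0*(-2 + S) - S = 0 - S = -S)
N = -1/172 (N = 1/(-(-49)*(-4) + 24) = 1/(-49*4 + 24) = 1/(-196 + 24) = 1/(-172) = -1/172 ≈ -0.0058140)
p(68) - N = -425 - 1*(-1/172) = -425 + 1/172 = -73099/172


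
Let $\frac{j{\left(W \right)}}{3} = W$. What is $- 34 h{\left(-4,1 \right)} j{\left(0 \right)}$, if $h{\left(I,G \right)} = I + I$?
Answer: $0$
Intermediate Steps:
$h{\left(I,G \right)} = 2 I$
$j{\left(W \right)} = 3 W$
$- 34 h{\left(-4,1 \right)} j{\left(0 \right)} = - 34 \cdot 2 \left(-4\right) 3 \cdot 0 = \left(-34\right) \left(-8\right) 0 = 272 \cdot 0 = 0$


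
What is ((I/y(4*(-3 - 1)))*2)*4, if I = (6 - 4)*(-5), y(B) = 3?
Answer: -80/3 ≈ -26.667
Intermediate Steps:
I = -10 (I = 2*(-5) = -10)
((I/y(4*(-3 - 1)))*2)*4 = (-10/3*2)*4 = (-10*⅓*2)*4 = -10/3*2*4 = -20/3*4 = -80/3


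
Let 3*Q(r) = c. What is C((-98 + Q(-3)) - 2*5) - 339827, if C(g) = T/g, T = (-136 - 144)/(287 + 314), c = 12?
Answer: -2655068316/7813 ≈ -3.3983e+5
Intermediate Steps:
Q(r) = 4 (Q(r) = (⅓)*12 = 4)
T = -280/601 ≈ -0.46589
C(g) = -280/(601*g)
C((-98 + Q(-3)) - 2*5) - 339827 = -280/(601*((-98 + 4) - 2*5)) - 339827 = -280/(601*(-94 - 10)) - 339827 = -280/601/(-104) - 339827 = -280/601*(-1/104) - 339827 = 35/7813 - 339827 = -2655068316/7813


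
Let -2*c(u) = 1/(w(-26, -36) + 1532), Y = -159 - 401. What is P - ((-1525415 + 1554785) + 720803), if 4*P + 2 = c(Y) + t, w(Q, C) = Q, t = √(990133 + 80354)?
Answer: -9038090329/12048 + 33*√983/4 ≈ -7.4992e+5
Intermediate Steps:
t = 33*√983 (t = √1070487 = 33*√983 ≈ 1034.6)
Y = -560
c(u) = -1/3012 (c(u) = -1/(2*(-26 + 1532)) = -½/1506 = -½*1/1506 = -1/3012)
P = -6025/12048 + 33*√983/4 (P = -½ + (-1/3012 + 33*√983)/4 = -½ + (-1/12048 + 33*√983/4) = -6025/12048 + 33*√983/4 ≈ 258.16)
P - ((-1525415 + 1554785) + 720803) = (-6025/12048 + 33*√983/4) - ((-1525415 + 1554785) + 720803) = (-6025/12048 + 33*√983/4) - (29370 + 720803) = (-6025/12048 + 33*√983/4) - 1*750173 = (-6025/12048 + 33*√983/4) - 750173 = -9038090329/12048 + 33*√983/4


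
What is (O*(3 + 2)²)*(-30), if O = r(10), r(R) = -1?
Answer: 750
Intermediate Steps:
O = -1
(O*(3 + 2)²)*(-30) = -(3 + 2)²*(-30) = -1*5²*(-30) = -1*25*(-30) = -25*(-30) = 750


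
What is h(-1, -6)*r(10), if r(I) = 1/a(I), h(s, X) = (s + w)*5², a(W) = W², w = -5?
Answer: -3/2 ≈ -1.5000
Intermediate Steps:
h(s, X) = -125 + 25*s (h(s, X) = (s - 5)*5² = (-5 + s)*25 = -125 + 25*s)
r(I) = I⁻² (r(I) = 1/(I²) = I⁻²)
h(-1, -6)*r(10) = (-125 + 25*(-1))/10² = (-125 - 25)*(1/100) = -150*1/100 = -3/2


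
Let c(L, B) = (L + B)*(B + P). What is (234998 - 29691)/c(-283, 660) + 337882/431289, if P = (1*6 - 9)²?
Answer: 57921627863/36258897519 ≈ 1.5974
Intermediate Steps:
P = 9 (P = (6 - 9)² = (-3)² = 9)
c(L, B) = (9 + B)*(B + L) (c(L, B) = (L + B)*(B + 9) = (B + L)*(9 + B) = (9 + B)*(B + L))
(234998 - 29691)/c(-283, 660) + 337882/431289 = (234998 - 29691)/(660² + 9*660 + 9*(-283) + 660*(-283)) + 337882/431289 = 205307/(435600 + 5940 - 2547 - 186780) + 337882*(1/431289) = 205307/252213 + 337882/431289 = 57921627863/36258897519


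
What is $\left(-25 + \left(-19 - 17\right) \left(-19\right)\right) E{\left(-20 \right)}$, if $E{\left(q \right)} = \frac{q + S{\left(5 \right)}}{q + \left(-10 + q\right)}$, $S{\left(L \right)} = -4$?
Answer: $\frac{7908}{25} \approx 316.32$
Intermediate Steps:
$E{\left(q \right)} = \frac{-4 + q}{-10 + 2 q}$ ($E{\left(q \right)} = \frac{q - 4}{q + \left(-10 + q\right)} = \frac{-4 + q}{-10 + 2 q}$)
$\left(-25 + \left(-19 - 17\right) \left(-19\right)\right) E{\left(-20 \right)} = \left(-25 + \left(-19 - 17\right) \left(-19\right)\right) \frac{-4 - 20}{2 \left(-5 - 20\right)} = \left(-25 - -684\right) \frac{1}{2} \frac{1}{-25} \left(-24\right) = \left(-25 + 684\right) \frac{1}{2} \left(- \frac{1}{25}\right) \left(-24\right) = 659 \cdot \frac{12}{25} = \frac{7908}{25}$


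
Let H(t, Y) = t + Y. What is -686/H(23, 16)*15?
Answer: -3430/13 ≈ -263.85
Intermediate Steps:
H(t, Y) = Y + t
-686/H(23, 16)*15 = -686/(16 + 23)*15 = -686/39*15 = -3430/13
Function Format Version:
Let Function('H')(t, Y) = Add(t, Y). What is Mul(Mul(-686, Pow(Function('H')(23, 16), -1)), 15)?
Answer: Rational(-3430, 13) ≈ -263.85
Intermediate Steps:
Function('H')(t, Y) = Add(Y, t)
Mul(Mul(-686, Pow(Function('H')(23, 16), -1)), 15) = Mul(Mul(-686, Pow(Add(16, 23), -1)), 15) = Mul(Mul(-686, Pow(39, -1)), 15) = Mul(Mul(-686, Rational(1, 39)), 15) = Mul(Rational(-686, 39), 15) = Rational(-3430, 13)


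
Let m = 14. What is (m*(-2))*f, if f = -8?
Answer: 224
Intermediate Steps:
(m*(-2))*f = (14*(-2))*(-8) = -28*(-8) = 224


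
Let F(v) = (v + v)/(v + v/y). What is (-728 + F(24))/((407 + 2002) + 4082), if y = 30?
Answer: -22508/201221 ≈ -0.11186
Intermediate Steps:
F(v) = 60/31 (F(v) = (v + v)/(v + v/30) = (2*v)/(v + v*(1/30)) = (2*v)/(v + v/30) = (2*v)/((31*v/30)) = (2*v)*(30/(31*v)) = 60/31)
(-728 + F(24))/((407 + 2002) + 4082) = (-728 + 60/31)/((407 + 2002) + 4082) = -22508/(31*(2409 + 4082)) = -22508/31/6491 = -22508/31*1/6491 = -22508/201221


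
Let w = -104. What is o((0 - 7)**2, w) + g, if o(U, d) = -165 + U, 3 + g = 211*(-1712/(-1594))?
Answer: 85773/797 ≈ 107.62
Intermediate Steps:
g = 178225/797 (g = -3 + 211*(-1712/(-1594)) = -3 + 211*(-1712*(-1/1594)) = -3 + 211*(856/797) = -3 + 180616/797 = 178225/797 ≈ 223.62)
o((0 - 7)**2, w) + g = (-165 + (0 - 7)**2) + 178225/797 = (-165 + (-7)**2) + 178225/797 = (-165 + 49) + 178225/797 = -116 + 178225/797 = 85773/797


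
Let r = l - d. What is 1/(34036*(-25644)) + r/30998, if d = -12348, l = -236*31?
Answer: 2196013051445/13527824532816 ≈ 0.16233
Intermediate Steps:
l = -7316
r = 5032 (r = -7316 - 1*(-12348) = -7316 + 12348 = 5032)
1/(34036*(-25644)) + r/30998 = 1/(34036*(-25644)) + 5032/30998 = (1/34036)*(-1/25644) + 5032*(1/30998) = -1/872819184 + 2516/15499 = 2196013051445/13527824532816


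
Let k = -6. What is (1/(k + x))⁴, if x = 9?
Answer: 1/81 ≈ 0.012346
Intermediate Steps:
(1/(k + x))⁴ = (1/(-6 + 9))⁴ = (1/3)⁴ = (⅓)⁴ = 1/81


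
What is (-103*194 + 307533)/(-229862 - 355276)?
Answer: -287551/585138 ≈ -0.49142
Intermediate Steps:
(-103*194 + 307533)/(-229862 - 355276) = (-19982 + 307533)/(-585138) = 287551*(-1/585138) = -287551/585138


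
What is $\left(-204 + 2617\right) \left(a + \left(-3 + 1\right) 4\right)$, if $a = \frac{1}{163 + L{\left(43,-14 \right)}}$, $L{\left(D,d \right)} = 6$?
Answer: $- \frac{3259963}{169} \approx -19290.0$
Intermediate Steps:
$a = \frac{1}{169}$ ($a = \frac{1}{163 + 6} = \frac{1}{169} \approx 0.0059172$)
$\left(-204 + 2617\right) \left(a + \left(-3 + 1\right) 4\right) = \left(-204 + 2617\right) \left(\frac{1}{169} + \left(-3 + 1\right) 4\right) = 2413 \left(\frac{1}{169} - 8\right) = 2413 \left(- \frac{1351}{169}\right) = - \frac{3259963}{169}$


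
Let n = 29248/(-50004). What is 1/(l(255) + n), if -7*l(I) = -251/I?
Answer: -7438095/3304723 ≈ -2.2507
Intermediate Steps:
l(I) = 251/(7*I) (l(I) = -(-251)/(7*I) = 251/(7*I))
n = -7312/12501 (n = 29248*(-1/50004) = -7312/12501 ≈ -0.58491)
1/(l(255) + n) = 1/((251/7)/255 - 7312/12501) = 1/((251/7)*(1/255) - 7312/12501) = 1/(251/1785 - 7312/12501) = 1/(-3304723/7438095) = -7438095/3304723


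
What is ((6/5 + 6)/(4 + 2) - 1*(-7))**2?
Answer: 1681/25 ≈ 67.240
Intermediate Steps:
((6/5 + 6)/(4 + 2) - 1*(-7))**2 = ((6*(1/5) + 6)/6 + 7)**2 = ((6/5 + 6)*(1/6) + 7)**2 = ((36/5)*(1/6) + 7)**2 = (6/5 + 7)**2 = (41/5)**2 = 1681/25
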